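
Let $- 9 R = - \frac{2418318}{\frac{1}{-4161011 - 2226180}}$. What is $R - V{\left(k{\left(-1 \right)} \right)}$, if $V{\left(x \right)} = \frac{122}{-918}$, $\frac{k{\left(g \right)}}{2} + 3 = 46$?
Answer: $- \frac{787759207201577}{459} \approx -1.7163 \cdot 10^{12}$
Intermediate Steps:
$k{\left(g \right)} = 86$ ($k{\left(g \right)} = -6 + 2 \cdot 46 = -6 + 92 = 86$)
$V{\left(x \right)} = - \frac{61}{459}$ ($V{\left(x \right)} = 122 \left(- \frac{1}{918}\right) = - \frac{61}{459}$)
$R = -1716250996082$ ($R = - \frac{\left(-2418318\right) \frac{1}{\frac{1}{-4161011 - 2226180}}}{9} = - \frac{\left(-2418318\right) \frac{1}{\frac{1}{-6387191}}}{9} = - \frac{\left(-2418318\right) \frac{1}{- \frac{1}{6387191}}}{9} = - \frac{\left(-2418318\right) \left(-6387191\right)}{9} = \left(- \frac{1}{9}\right) 15446258964738 = -1716250996082$)
$R - V{\left(k{\left(-1 \right)} \right)} = -1716250996082 - - \frac{61}{459} = -1716250996082 + \frac{61}{459} = - \frac{787759207201577}{459}$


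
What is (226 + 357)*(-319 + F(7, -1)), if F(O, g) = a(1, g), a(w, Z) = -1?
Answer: -186560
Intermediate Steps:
F(O, g) = -1
(226 + 357)*(-319 + F(7, -1)) = (226 + 357)*(-319 - 1) = 583*(-320) = -186560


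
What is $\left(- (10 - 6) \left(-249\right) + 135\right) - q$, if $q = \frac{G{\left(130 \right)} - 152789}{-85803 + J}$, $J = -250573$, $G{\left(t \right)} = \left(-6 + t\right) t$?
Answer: $\frac{380304587}{336376} \approx 1130.6$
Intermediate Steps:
$G{\left(t \right)} = t \left(-6 + t\right)$
$q = \frac{136669}{336376}$ ($q = \frac{130 \left(-6 + 130\right) - 152789}{-85803 - 250573} = \frac{130 \cdot 124 - 152789}{-336376} = \left(16120 - 152789\right) \left(- \frac{1}{336376}\right) = \left(-136669\right) \left(- \frac{1}{336376}\right) = \frac{136669}{336376} \approx 0.4063$)
$\left(- (10 - 6) \left(-249\right) + 135\right) - q = \left(- (10 - 6) \left(-249\right) + 135\right) - \frac{136669}{336376} = \left(\left(-1\right) 4 \left(-249\right) + 135\right) - \frac{136669}{336376} = \left(\left(-4\right) \left(-249\right) + 135\right) - \frac{136669}{336376} = \left(996 + 135\right) - \frac{136669}{336376} = 1131 - \frac{136669}{336376} = \frac{380304587}{336376}$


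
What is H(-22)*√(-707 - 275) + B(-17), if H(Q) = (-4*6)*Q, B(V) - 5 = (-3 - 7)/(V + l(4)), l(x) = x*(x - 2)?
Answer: 55/9 + 528*I*√982 ≈ 6.1111 + 16546.0*I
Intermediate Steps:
l(x) = x*(-2 + x)
B(V) = 5 - 10/(8 + V) (B(V) = 5 + (-3 - 7)/(V + 4*(-2 + 4)) = 5 - 10/(V + 4*2) = 5 - 10/(V + 8) = 5 - 10/(8 + V))
H(Q) = -24*Q
H(-22)*√(-707 - 275) + B(-17) = (-24*(-22))*√(-707 - 275) + 5*(6 - 17)/(8 - 17) = 528*√(-982) + 5*(-11)/(-9) = 528*(I*√982) + 5*(-⅑)*(-11) = 528*I*√982 + 55/9 = 55/9 + 528*I*√982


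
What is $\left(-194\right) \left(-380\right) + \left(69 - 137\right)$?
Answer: $73652$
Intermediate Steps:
$\left(-194\right) \left(-380\right) + \left(69 - 137\right) = 73720 - 68 = 73652$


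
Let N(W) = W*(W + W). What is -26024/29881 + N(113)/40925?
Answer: -301931222/1222879925 ≈ -0.24690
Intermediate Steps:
N(W) = 2*W**2 (N(W) = W*(2*W) = 2*W**2)
-26024/29881 + N(113)/40925 = -26024/29881 + (2*113**2)/40925 = -26024*1/29881 + (2*12769)*(1/40925) = -26024/29881 + 25538*(1/40925) = -26024/29881 + 25538/40925 = -301931222/1222879925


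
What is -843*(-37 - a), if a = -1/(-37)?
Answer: 1154910/37 ≈ 31214.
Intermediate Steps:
a = 1/37 (a = -1*(-1/37) = 1/37 ≈ 0.027027)
-843*(-37 - a) = -843*(-37 - 1*1/37) = -843*(-37 - 1/37) = -843*(-1370/37) = 1154910/37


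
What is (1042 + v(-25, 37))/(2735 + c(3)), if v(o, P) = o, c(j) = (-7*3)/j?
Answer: 1017/2728 ≈ 0.37280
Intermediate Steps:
c(j) = -21/j
(1042 + v(-25, 37))/(2735 + c(3)) = (1042 - 25)/(2735 - 21/3) = 1017/(2735 - 21*1/3) = 1017/(2735 - 7) = 1017/2728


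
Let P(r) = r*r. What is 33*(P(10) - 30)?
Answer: 2310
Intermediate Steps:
P(r) = r²
33*(P(10) - 30) = 33*(10² - 30) = 33*(100 - 30) = 33*70 = 2310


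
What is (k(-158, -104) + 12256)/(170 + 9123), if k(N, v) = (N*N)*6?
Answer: 162040/9293 ≈ 17.437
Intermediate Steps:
k(N, v) = 6*N² (k(N, v) = N²*6 = 6*N²)
(k(-158, -104) + 12256)/(170 + 9123) = (6*(-158)² + 12256)/(170 + 9123) = (6*24964 + 12256)/9293 = (149784 + 12256)*(1/9293) = 162040*(1/9293) = 162040/9293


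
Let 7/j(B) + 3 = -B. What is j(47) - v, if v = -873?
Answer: 43643/50 ≈ 872.86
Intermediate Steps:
j(B) = 7/(-3 - B)
j(47) - v = -7/(3 + 47) - 1*(-873) = -7/50 + 873 = 43643/50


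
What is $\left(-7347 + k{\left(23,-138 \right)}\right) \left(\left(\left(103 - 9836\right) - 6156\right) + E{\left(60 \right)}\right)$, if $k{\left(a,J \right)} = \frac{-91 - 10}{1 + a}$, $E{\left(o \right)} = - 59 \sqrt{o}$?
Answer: $\frac{2803280381}{24} + \frac{10409311 \sqrt{15}}{12} \approx 1.2016 \cdot 10^{8}$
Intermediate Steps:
$k{\left(a,J \right)} = - \frac{101}{1 + a}$
$\left(-7347 + k{\left(23,-138 \right)}\right) \left(\left(\left(103 - 9836\right) - 6156\right) + E{\left(60 \right)}\right) = \left(-7347 - \frac{101}{1 + 23}\right) \left(\left(\left(103 - 9836\right) - 6156\right) - 59 \sqrt{60}\right) = \left(-7347 - \frac{101}{24}\right) \left(\left(-9733 - 6156\right) - 59 \cdot 2 \sqrt{15}\right) = \left(-7347 - \frac{101}{24}\right) \left(-15889 - 118 \sqrt{15}\right) = - \frac{176429 \left(-15889 - 118 \sqrt{15}\right)}{24} = \frac{2803280381}{24} + \frac{10409311 \sqrt{15}}{12}$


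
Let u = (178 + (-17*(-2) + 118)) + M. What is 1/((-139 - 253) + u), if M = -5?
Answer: -1/67 ≈ -0.014925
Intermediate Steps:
u = 325 (u = (178 + (-17*(-2) + 118)) - 5 = (178 + (34 + 118)) - 5 = (178 + 152) - 5 = 330 - 5 = 325)
1/((-139 - 253) + u) = 1/((-139 - 253) + 325) = 1/(-392 + 325) = 1/(-67) = -1/67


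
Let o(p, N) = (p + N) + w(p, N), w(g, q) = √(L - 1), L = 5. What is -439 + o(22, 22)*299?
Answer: 13315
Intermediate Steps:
w(g, q) = 2 (w(g, q) = √(5 - 1) = √4 = 2)
o(p, N) = 2 + N + p (o(p, N) = (p + N) + 2 = (N + p) + 2 = 2 + N + p)
-439 + o(22, 22)*299 = -439 + (2 + 22 + 22)*299 = -439 + 46*299 = -439 + 13754 = 13315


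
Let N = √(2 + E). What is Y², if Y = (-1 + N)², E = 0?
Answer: (1 - √2)⁴ ≈ 0.029437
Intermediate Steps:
N = √2 (N = √(2 + 0) = √2 ≈ 1.4142)
Y = (-1 + √2)² ≈ 0.17157
Y² = ((1 - √2)²)² = (1 - √2)⁴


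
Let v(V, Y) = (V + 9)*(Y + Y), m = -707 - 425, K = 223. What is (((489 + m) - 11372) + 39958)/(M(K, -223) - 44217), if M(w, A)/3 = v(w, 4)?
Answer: -27943/38649 ≈ -0.72299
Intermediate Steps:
m = -1132
v(V, Y) = 2*Y*(9 + V) (v(V, Y) = (9 + V)*(2*Y) = 2*Y*(9 + V))
M(w, A) = 216 + 24*w (M(w, A) = 3*(2*4*(9 + w)) = 3*(72 + 8*w) = 216 + 24*w)
(((489 + m) - 11372) + 39958)/(M(K, -223) - 44217) = (((489 - 1132) - 11372) + 39958)/((216 + 24*223) - 44217) = ((-643 - 11372) + 39958)/((216 + 5352) - 44217) = (-12015 + 39958)/(5568 - 44217) = 27943/(-38649) = 27943*(-1/38649) = -27943/38649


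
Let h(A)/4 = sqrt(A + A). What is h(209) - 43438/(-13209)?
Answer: 1174/357 + 4*sqrt(418) ≈ 85.069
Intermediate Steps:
h(A) = 4*sqrt(2)*sqrt(A) (h(A) = 4*sqrt(A + A) = 4*sqrt(2*A) = 4*(sqrt(2)*sqrt(A)) = 4*sqrt(2)*sqrt(A))
h(209) - 43438/(-13209) = 4*sqrt(2)*sqrt(209) - 43438/(-13209) = 4*sqrt(418) - 43438*(-1)/13209 = 4*sqrt(418) - 1*(-1174/357) = 4*sqrt(418) + 1174/357 = 1174/357 + 4*sqrt(418)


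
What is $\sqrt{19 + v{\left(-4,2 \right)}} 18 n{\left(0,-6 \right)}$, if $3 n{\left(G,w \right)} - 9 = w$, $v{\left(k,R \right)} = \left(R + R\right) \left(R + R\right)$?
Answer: $18 \sqrt{35} \approx 106.49$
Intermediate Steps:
$v{\left(k,R \right)} = 4 R^{2}$ ($v{\left(k,R \right)} = 2 R 2 R = 4 R^{2}$)
$n{\left(G,w \right)} = 3 + \frac{w}{3}$
$\sqrt{19 + v{\left(-4,2 \right)}} 18 n{\left(0,-6 \right)} = \sqrt{19 + 4 \cdot 2^{2}} \cdot 18 \left(3 + \frac{1}{3} \left(-6\right)\right) = \sqrt{19 + 4 \cdot 4} \cdot 18 \left(3 - 2\right) = \sqrt{19 + 16} \cdot 18 \cdot 1 = \sqrt{35} \cdot 18 \cdot 1 = 18 \sqrt{35} \cdot 1 = 18 \sqrt{35}$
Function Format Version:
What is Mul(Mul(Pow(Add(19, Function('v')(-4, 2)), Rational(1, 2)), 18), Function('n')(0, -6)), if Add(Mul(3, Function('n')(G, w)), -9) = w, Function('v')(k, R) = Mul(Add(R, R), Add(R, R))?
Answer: Mul(18, Pow(35, Rational(1, 2))) ≈ 106.49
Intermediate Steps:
Function('v')(k, R) = Mul(4, Pow(R, 2)) (Function('v')(k, R) = Mul(Mul(2, R), Mul(2, R)) = Mul(4, Pow(R, 2)))
Function('n')(G, w) = Add(3, Mul(Rational(1, 3), w))
Mul(Mul(Pow(Add(19, Function('v')(-4, 2)), Rational(1, 2)), 18), Function('n')(0, -6)) = Mul(Mul(Pow(Add(19, Mul(4, Pow(2, 2))), Rational(1, 2)), 18), Add(3, Mul(Rational(1, 3), -6))) = Mul(Mul(Pow(Add(19, Mul(4, 4)), Rational(1, 2)), 18), Add(3, -2)) = Mul(Mul(Pow(Add(19, 16), Rational(1, 2)), 18), 1) = Mul(Mul(Pow(35, Rational(1, 2)), 18), 1) = Mul(Mul(18, Pow(35, Rational(1, 2))), 1) = Mul(18, Pow(35, Rational(1, 2)))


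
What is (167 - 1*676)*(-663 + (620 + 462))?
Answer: -213271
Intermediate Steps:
(167 - 1*676)*(-663 + (620 + 462)) = (167 - 676)*(-663 + 1082) = -509*419 = -213271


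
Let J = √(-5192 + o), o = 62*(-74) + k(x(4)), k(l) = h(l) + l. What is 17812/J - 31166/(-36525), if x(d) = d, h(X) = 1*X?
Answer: 31166/36525 - 8906*I*√2443/2443 ≈ 0.85328 - 180.19*I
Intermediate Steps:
h(X) = X
k(l) = 2*l (k(l) = l + l = 2*l)
o = -4580 (o = 62*(-74) + 2*4 = -4588 + 8 = -4580)
J = 2*I*√2443 (J = √(-5192 - 4580) = √(-9772) = 2*I*√2443 ≈ 98.853*I)
17812/J - 31166/(-36525) = 17812/((2*I*√2443)) - 31166/(-36525) = 17812*(-I*√2443/4886) - 31166*(-1/36525) = -8906*I*√2443/2443 + 31166/36525 = 31166/36525 - 8906*I*√2443/2443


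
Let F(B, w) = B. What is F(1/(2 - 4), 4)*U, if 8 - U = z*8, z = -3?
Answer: -16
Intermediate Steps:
U = 32 (U = 8 - (-3)*8 = 8 - 1*(-24) = 8 + 24 = 32)
F(1/(2 - 4), 4)*U = 32/(2 - 4) = 32/(-2) = -½*32 = -16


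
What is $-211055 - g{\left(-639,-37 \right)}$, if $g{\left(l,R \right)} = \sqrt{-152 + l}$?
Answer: $-211055 - i \sqrt{791} \approx -2.1106 \cdot 10^{5} - 28.125 i$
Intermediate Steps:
$-211055 - g{\left(-639,-37 \right)} = -211055 - \sqrt{-152 - 639} = -211055 - \sqrt{-791} = -211055 - i \sqrt{791}$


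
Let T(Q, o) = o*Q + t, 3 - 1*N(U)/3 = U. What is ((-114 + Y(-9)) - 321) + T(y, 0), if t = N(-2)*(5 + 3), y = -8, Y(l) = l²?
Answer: -234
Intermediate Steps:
N(U) = 9 - 3*U
t = 120 (t = (9 - 3*(-2))*(5 + 3) = (9 + 6)*8 = 15*8 = 120)
T(Q, o) = 120 + Q*o (T(Q, o) = o*Q + 120 = Q*o + 120 = 120 + Q*o)
((-114 + Y(-9)) - 321) + T(y, 0) = ((-114 + (-9)²) - 321) + (120 - 8*0) = ((-114 + 81) - 321) + (120 + 0) = (-33 - 321) + 120 = -354 + 120 = -234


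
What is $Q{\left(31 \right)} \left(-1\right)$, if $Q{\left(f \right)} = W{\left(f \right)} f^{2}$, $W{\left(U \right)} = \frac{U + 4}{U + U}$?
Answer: $- \frac{1085}{2} \approx -542.5$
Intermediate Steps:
$W{\left(U \right)} = \frac{4 + U}{2 U}$
$Q{\left(f \right)} = \frac{f \left(4 + f\right)}{2}$ ($Q{\left(f \right)} = \frac{4 + f}{2 f} f^{2} = \frac{f \left(4 + f\right)}{2}$)
$Q{\left(31 \right)} \left(-1\right) = \frac{1}{2} \cdot 31 \left(4 + 31\right) \left(-1\right) = \frac{1}{2} \cdot 31 \cdot 35 \left(-1\right) = \frac{1085}{2} \left(-1\right) = - \frac{1085}{2}$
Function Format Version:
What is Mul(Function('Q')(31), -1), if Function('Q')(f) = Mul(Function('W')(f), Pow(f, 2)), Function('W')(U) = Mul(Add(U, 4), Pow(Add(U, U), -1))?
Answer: Rational(-1085, 2) ≈ -542.50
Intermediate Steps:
Function('W')(U) = Mul(Rational(1, 2), Pow(U, -1), Add(4, U)) (Function('W')(U) = Mul(Add(4, U), Pow(Mul(2, U), -1)) = Mul(Add(4, U), Mul(Rational(1, 2), Pow(U, -1))) = Mul(Rational(1, 2), Pow(U, -1), Add(4, U)))
Function('Q')(f) = Mul(Rational(1, 2), f, Add(4, f)) (Function('Q')(f) = Mul(Mul(Rational(1, 2), Pow(f, -1), Add(4, f)), Pow(f, 2)) = Mul(Rational(1, 2), f, Add(4, f)))
Mul(Function('Q')(31), -1) = Mul(Mul(Rational(1, 2), 31, Add(4, 31)), -1) = Mul(Mul(Rational(1, 2), 31, 35), -1) = Mul(Rational(1085, 2), -1) = Rational(-1085, 2)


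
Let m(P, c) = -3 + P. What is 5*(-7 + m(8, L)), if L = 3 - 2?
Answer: -10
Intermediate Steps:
L = 1
5*(-7 + m(8, L)) = 5*(-7 + (-3 + 8)) = 5*(-7 + 5) = 5*(-2) = -10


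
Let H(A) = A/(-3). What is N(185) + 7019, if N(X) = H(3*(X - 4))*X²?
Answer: -6187706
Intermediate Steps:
H(A) = -A/3
N(X) = X²*(4 - X) (N(X) = (-(X - 4))*X² = (-(-4 + X))*X² = (-(-12 + 3*X)/3)*X² = (4 - X)*X² = X²*(4 - X))
N(185) + 7019 = 185²*(4 - 1*185) + 7019 = 34225*(4 - 185) + 7019 = 34225*(-181) + 7019 = -6194725 + 7019 = -6187706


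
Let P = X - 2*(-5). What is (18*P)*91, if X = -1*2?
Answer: 13104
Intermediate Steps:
X = -2
P = 8 (P = -2 - 2*(-5) = -2 + 10 = 8)
(18*P)*91 = (18*8)*91 = 144*91 = 13104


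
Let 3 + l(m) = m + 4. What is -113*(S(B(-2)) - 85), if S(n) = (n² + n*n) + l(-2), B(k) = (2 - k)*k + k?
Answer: -12882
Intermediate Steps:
l(m) = 1 + m (l(m) = -3 + (m + 4) = -3 + (4 + m) = 1 + m)
B(k) = k + k*(2 - k) (B(k) = k*(2 - k) + k = k + k*(2 - k))
S(n) = -1 + 2*n² (S(n) = (n² + n*n) + (1 - 2) = (n² + n²) - 1 = 2*n² - 1 = -1 + 2*n²)
-113*(S(B(-2)) - 85) = -113*((-1 + 2*(-2*(3 - 1*(-2)))²) - 85) = -113*((-1 + 2*(-2*(3 + 2))²) - 85) = -113*((-1 + 2*(-2*5)²) - 85) = -113*((-1 + 2*(-10)²) - 85) = -113*((-1 + 2*100) - 85) = -113*((-1 + 200) - 85) = -113*(199 - 85) = -113*114 = -12882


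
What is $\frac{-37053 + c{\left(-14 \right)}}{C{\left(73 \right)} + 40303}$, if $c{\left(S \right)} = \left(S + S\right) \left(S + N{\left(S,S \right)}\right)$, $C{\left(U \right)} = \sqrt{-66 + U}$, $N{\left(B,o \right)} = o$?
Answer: $- \frac{1461749507}{1624331802} + \frac{36269 \sqrt{7}}{1624331802} \approx -0.89985$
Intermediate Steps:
$c{\left(S \right)} = 4 S^{2}$ ($c{\left(S \right)} = \left(S + S\right) \left(S + S\right) = 2 S 2 S = 4 S^{2}$)
$\frac{-37053 + c{\left(-14 \right)}}{C{\left(73 \right)} + 40303} = \frac{-37053 + 4 \left(-14\right)^{2}}{\sqrt{-66 + 73} + 40303} = \frac{-37053 + 4 \cdot 196}{\sqrt{7} + 40303} = \frac{-37053 + 784}{40303 + \sqrt{7}} = - \frac{36269}{40303 + \sqrt{7}}$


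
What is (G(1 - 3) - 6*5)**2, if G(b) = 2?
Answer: 784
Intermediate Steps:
(G(1 - 3) - 6*5)**2 = (2 - 6*5)**2 = (2 - 30)**2 = (-28)**2 = 784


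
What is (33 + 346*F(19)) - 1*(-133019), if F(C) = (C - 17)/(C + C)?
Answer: 2528334/19 ≈ 1.3307e+5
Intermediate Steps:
F(C) = (-17 + C)/(2*C) (F(C) = (-17 + C)/((2*C)) = (-17 + C)*(1/(2*C)) = (-17 + C)/(2*C))
(33 + 346*F(19)) - 1*(-133019) = (33 + 346*((½)*(-17 + 19)/19)) - 1*(-133019) = (33 + 346*((½)*(1/19)*2)) + 133019 = (33 + 346*(1/19)) + 133019 = (33 + 346/19) + 133019 = 973/19 + 133019 = 2528334/19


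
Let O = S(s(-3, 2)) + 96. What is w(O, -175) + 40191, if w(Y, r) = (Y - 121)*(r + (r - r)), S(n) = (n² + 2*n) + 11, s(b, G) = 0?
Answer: 42641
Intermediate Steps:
S(n) = 11 + n² + 2*n
O = 107 (O = (11 + 0² + 2*0) + 96 = (11 + 0 + 0) + 96 = 11 + 96 = 107)
w(Y, r) = r*(-121 + Y) (w(Y, r) = (-121 + Y)*(r + 0) = (-121 + Y)*r = r*(-121 + Y))
w(O, -175) + 40191 = -175*(-121 + 107) + 40191 = -175*(-14) + 40191 = 2450 + 40191 = 42641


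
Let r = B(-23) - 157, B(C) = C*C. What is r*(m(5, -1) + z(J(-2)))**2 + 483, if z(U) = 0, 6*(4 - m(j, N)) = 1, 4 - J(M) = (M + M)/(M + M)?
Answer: 17848/3 ≈ 5949.3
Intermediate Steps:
J(M) = 3 (J(M) = 4 - (M + M)/(M + M) = 4 - 2*M/(2*M) = 4 - 2*M*1/(2*M) = 4 - 1*1 = 4 - 1 = 3)
m(j, N) = 23/6 (m(j, N) = 4 - 1/6*1 = 4 - 1/6 = 23/6)
B(C) = C**2
r = 372 (r = (-23)**2 - 157 = 529 - 157 = 372)
r*(m(5, -1) + z(J(-2)))**2 + 483 = 372*(23/6 + 0)**2 + 483 = 372*(23/6)**2 + 483 = 372*(529/36) + 483 = 16399/3 + 483 = 17848/3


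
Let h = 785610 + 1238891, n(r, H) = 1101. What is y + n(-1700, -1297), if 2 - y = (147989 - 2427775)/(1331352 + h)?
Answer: 3703785645/3355853 ≈ 1103.7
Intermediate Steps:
h = 2024501
y = 8991492/3355853 (y = 2 - (147989 - 2427775)/(1331352 + 2024501) = 2 - (-2279786)/3355853 = 2 - 1*(-2279786/3355853) = 2 + 2279786/3355853 = 8991492/3355853 ≈ 2.6793)
y + n(-1700, -1297) = 8991492/3355853 + 1101 = 3703785645/3355853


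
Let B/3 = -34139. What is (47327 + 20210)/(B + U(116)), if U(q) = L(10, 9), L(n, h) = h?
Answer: -67537/102408 ≈ -0.65949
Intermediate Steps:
B = -102417 (B = 3*(-34139) = -102417)
U(q) = 9
(47327 + 20210)/(B + U(116)) = (47327 + 20210)/(-102417 + 9) = 67537/(-102408) = 67537*(-1/102408) = -67537/102408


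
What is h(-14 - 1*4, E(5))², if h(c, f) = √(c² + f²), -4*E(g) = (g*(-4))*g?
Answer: 949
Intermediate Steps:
E(g) = g² (E(g) = -g*(-4)*g/4 = -(-4*g)*g/4 = -(-1)*g² = g²)
h(-14 - 1*4, E(5))² = (√((-14 - 1*4)² + (5²)²))² = (√((-14 - 4)² + 25²))² = (√((-18)² + 625))² = (√(324 + 625))² = (√949)² = 949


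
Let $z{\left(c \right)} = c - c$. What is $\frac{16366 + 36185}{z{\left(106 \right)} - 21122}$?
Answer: $- \frac{52551}{21122} \approx -2.488$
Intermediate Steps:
$z{\left(c \right)} = 0$
$\frac{16366 + 36185}{z{\left(106 \right)} - 21122} = \frac{16366 + 36185}{0 - 21122} = \frac{52551}{-21122} = 52551 \left(- \frac{1}{21122}\right) = - \frac{52551}{21122}$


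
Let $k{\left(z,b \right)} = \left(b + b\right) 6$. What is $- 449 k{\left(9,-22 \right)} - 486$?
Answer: $118050$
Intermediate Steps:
$k{\left(z,b \right)} = 12 b$ ($k{\left(z,b \right)} = 2 b 6 = 12 b$)
$- 449 k{\left(9,-22 \right)} - 486 = - 449 \cdot 12 \left(-22\right) - 486 = \left(-449\right) \left(-264\right) - 486 = 118536 - 486 = 118050$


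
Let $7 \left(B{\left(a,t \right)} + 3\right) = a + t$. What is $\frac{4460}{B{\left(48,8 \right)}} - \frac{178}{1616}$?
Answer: $\frac{720647}{808} \approx 891.89$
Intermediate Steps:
$B{\left(a,t \right)} = -3 + \frac{a}{7} + \frac{t}{7}$ ($B{\left(a,t \right)} = -3 + \frac{a + t}{7} = -3 + \left(\frac{a}{7} + \frac{t}{7}\right) = -3 + \frac{a}{7} + \frac{t}{7}$)
$\frac{4460}{B{\left(48,8 \right)}} - \frac{178}{1616} = \frac{4460}{-3 + \frac{1}{7} \cdot 48 + \frac{1}{7} \cdot 8} - \frac{178}{1616} = \frac{4460}{-3 + \frac{48}{7} + \frac{8}{7}} - \frac{89}{808} = \frac{4460}{5} - \frac{89}{808} = 4460 \cdot \frac{1}{5} - \frac{89}{808} = 892 - \frac{89}{808} = \frac{720647}{808}$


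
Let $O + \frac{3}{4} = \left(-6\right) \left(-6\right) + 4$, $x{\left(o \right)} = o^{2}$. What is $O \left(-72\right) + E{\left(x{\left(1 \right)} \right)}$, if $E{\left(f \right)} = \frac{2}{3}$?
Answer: $- \frac{8476}{3} \approx -2825.3$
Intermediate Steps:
$E{\left(f \right)} = \frac{2}{3}$ ($E{\left(f \right)} = 2 \cdot \frac{1}{3} = \frac{2}{3}$)
$O = \frac{157}{4}$ ($O = - \frac{3}{4} + \left(\left(-6\right) \left(-6\right) + 4\right) = - \frac{3}{4} + \left(36 + 4\right) = - \frac{3}{4} + 40 = \frac{157}{4} \approx 39.25$)
$O \left(-72\right) + E{\left(x{\left(1 \right)} \right)} = \frac{157}{4} \left(-72\right) + \frac{2}{3} = -2826 + \frac{2}{3} = - \frac{8476}{3}$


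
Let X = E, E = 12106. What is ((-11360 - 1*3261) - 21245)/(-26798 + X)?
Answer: 17933/7346 ≈ 2.4412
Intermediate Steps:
X = 12106
((-11360 - 1*3261) - 21245)/(-26798 + X) = ((-11360 - 1*3261) - 21245)/(-26798 + 12106) = ((-11360 - 3261) - 21245)/(-14692) = (-14621 - 21245)*(-1/14692) = -35866*(-1/14692) = 17933/7346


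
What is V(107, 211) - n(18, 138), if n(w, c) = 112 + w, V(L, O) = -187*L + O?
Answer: -19928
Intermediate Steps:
V(L, O) = O - 187*L
V(107, 211) - n(18, 138) = (211 - 187*107) - (112 + 18) = (211 - 20009) - 1*130 = -19798 - 130 = -19928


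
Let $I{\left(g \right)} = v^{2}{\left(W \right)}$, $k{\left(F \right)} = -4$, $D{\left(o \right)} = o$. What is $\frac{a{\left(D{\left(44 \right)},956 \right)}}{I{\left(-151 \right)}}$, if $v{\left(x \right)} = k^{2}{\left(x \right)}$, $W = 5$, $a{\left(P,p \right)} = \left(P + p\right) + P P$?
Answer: $\frac{367}{32} \approx 11.469$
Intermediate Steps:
$a{\left(P,p \right)} = P + p + P^{2}$ ($a{\left(P,p \right)} = \left(P + p\right) + P^{2} = P + p + P^{2}$)
$v{\left(x \right)} = 16$ ($v{\left(x \right)} = \left(-4\right)^{2} = 16$)
$I{\left(g \right)} = 256$ ($I{\left(g \right)} = 16^{2} = 256$)
$\frac{a{\left(D{\left(44 \right)},956 \right)}}{I{\left(-151 \right)}} = \frac{44 + 956 + 44^{2}}{256} = \left(44 + 956 + 1936\right) \frac{1}{256} = 2936 \cdot \frac{1}{256} = \frac{367}{32}$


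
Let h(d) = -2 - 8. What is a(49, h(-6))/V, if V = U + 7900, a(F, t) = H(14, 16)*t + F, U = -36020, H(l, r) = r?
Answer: 3/760 ≈ 0.0039474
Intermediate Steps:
h(d) = -10
a(F, t) = F + 16*t (a(F, t) = 16*t + F = F + 16*t)
V = -28120 (V = -36020 + 7900 = -28120)
a(49, h(-6))/V = (49 + 16*(-10))/(-28120) = (49 - 160)*(-1/28120) = -111*(-1/28120) = 3/760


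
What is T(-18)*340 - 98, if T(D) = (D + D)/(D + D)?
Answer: 242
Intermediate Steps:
T(D) = 1 (T(D) = (2*D)/((2*D)) = (2*D)*(1/(2*D)) = 1)
T(-18)*340 - 98 = 1*340 - 98 = 340 - 98 = 242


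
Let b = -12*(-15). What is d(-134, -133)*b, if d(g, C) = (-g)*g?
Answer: -3232080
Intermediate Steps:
d(g, C) = -g**2
b = 180
d(-134, -133)*b = -1*(-134)**2*180 = -1*17956*180 = -17956*180 = -3232080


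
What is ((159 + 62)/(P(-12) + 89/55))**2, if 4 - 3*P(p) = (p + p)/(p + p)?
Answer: 147744025/20736 ≈ 7125.0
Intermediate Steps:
P(p) = 1 (P(p) = 4/3 - (p + p)/(3*(p + p)) = 4/3 - 2*p/(3*(2*p)) = 4/3 - 2*p*1/(2*p)/3 = 4/3 - 1/3*1 = 4/3 - 1/3 = 1)
((159 + 62)/(P(-12) + 89/55))**2 = ((159 + 62)/(1 + 89/55))**2 = (221/(1 + 89*(1/55)))**2 = (221/(1 + 89/55))**2 = (221/(144/55))**2 = (221*(55/144))**2 = (12155/144)**2 = 147744025/20736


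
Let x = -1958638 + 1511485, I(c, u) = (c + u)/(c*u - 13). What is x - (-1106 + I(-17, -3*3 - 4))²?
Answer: -18070378369/10816 ≈ -1.6707e+6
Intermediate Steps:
I(c, u) = (c + u)/(-13 + c*u)
x = -447153
x - (-1106 + I(-17, -3*3 - 4))² = -447153 - (-1106 + (-17 + (-3*3 - 4))/(-13 - 17*(-3*3 - 4)))² = -447153 - (-1106 + (-17 + (-9 - 4))/(-13 - 17*(-9 - 4)))² = -447153 - (-1106 + (-17 - 13)/(-13 - 17*(-13)))² = -447153 - (-1106 - 30/(-13 + 221))² = -447153 - (-1106 - 30/208)² = -447153 - (-1106 + (1/208)*(-30))² = -447153 - (-1106 - 15/104)² = -447153 - (-115039/104)² = -447153 - 1*13233971521/10816 = -447153 - 13233971521/10816 = -18070378369/10816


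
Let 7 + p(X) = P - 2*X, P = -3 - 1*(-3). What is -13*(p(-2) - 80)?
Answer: 1079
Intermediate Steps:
P = 0 (P = -3 + 3 = 0)
p(X) = -7 - 2*X (p(X) = -7 + (0 - 2*X) = -7 - 2*X)
-13*(p(-2) - 80) = -13*((-7 - 2*(-2)) - 80) = -13*((-7 + 4) - 80) = -13*(-3 - 80) = -13*(-83) = 1079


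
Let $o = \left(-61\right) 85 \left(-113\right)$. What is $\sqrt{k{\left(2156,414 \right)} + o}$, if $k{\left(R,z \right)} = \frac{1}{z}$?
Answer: $\frac{\sqrt{11157974866}}{138} \approx 765.44$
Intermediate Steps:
$o = 585905$ ($o = \left(-5185\right) \left(-113\right) = 585905$)
$\sqrt{k{\left(2156,414 \right)} + o} = \sqrt{\frac{1}{414} + 585905} = \sqrt{\frac{242564671}{414}} = \frac{\sqrt{11157974866}}{138}$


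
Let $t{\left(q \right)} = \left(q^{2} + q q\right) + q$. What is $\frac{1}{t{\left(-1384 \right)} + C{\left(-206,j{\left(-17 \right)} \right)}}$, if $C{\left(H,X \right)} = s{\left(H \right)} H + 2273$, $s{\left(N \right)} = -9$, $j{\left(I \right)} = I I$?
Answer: $\frac{1}{3833655} \approx 2.6085 \cdot 10^{-7}$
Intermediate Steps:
$j{\left(I \right)} = I^{2}$
$t{\left(q \right)} = q + 2 q^{2}$ ($t{\left(q \right)} = \left(q^{2} + q^{2}\right) + q = 2 q^{2} + q = q + 2 q^{2}$)
$C{\left(H,X \right)} = 2273 - 9 H$ ($C{\left(H,X \right)} = - 9 H + 2273 = 2273 - 9 H$)
$\frac{1}{t{\left(-1384 \right)} + C{\left(-206,j{\left(-17 \right)} \right)}} = \frac{1}{- 1384 \left(1 + 2 \left(-1384\right)\right) + \left(2273 - -1854\right)} = \frac{1}{- 1384 \left(1 - 2768\right) + \left(2273 + 1854\right)} = \frac{1}{\left(-1384\right) \left(-2767\right) + 4127} = \frac{1}{3829528 + 4127} = \frac{1}{3833655}$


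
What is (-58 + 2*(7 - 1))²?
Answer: 2116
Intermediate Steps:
(-58 + 2*(7 - 1))² = (-58 + 2*6)² = (-58 + 12)² = (-46)² = 2116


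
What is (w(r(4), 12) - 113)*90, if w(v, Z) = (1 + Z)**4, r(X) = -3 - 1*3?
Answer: 2560320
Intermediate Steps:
r(X) = -6 (r(X) = -3 - 3 = -6)
(w(r(4), 12) - 113)*90 = ((1 + 12)**4 - 113)*90 = (13**4 - 113)*90 = (28561 - 113)*90 = 28448*90 = 2560320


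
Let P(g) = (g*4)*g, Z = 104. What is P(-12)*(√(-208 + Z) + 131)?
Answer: 75456 + 1152*I*√26 ≈ 75456.0 + 5874.1*I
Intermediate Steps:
P(g) = 4*g² (P(g) = (4*g)*g = 4*g²)
P(-12)*(√(-208 + Z) + 131) = (4*(-12)²)*(√(-208 + 104) + 131) = (4*144)*(√(-104) + 131) = 576*(2*I*√26 + 131) = 576*(131 + 2*I*√26) = 75456 + 1152*I*√26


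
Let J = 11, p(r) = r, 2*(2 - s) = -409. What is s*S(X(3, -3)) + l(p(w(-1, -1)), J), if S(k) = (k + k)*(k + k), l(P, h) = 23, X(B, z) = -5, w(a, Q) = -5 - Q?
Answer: 20673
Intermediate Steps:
s = 413/2 (s = 2 - ½*(-409) = 2 + 409/2 = 413/2 ≈ 206.50)
S(k) = 4*k² (S(k) = (2*k)*(2*k) = 4*k²)
s*S(X(3, -3)) + l(p(w(-1, -1)), J) = 413*(4*(-5)²)/2 + 23 = 413*(4*25)/2 + 23 = (413/2)*100 + 23 = 20650 + 23 = 20673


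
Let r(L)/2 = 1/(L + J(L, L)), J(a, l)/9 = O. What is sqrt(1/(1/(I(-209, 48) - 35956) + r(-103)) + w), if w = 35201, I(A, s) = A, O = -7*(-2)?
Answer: sqrt(184101612068114)/72307 ≈ 187.65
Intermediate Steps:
O = 14
J(a, l) = 126 (J(a, l) = 9*14 = 126)
r(L) = 2/(126 + L) (r(L) = 2/(L + 126) = 2/(126 + L))
sqrt(1/(1/(I(-209, 48) - 35956) + r(-103)) + w) = sqrt(1/(1/(-209 - 35956) + 2/(126 - 103)) + 35201) = sqrt(1/(1/(-36165) + 2/23) + 35201) = sqrt(1/(-1/36165 + 2*(1/23)) + 35201) = sqrt(1/(-1/36165 + 2/23) + 35201) = sqrt(1/(72307/831795) + 35201) = sqrt(831795/72307 + 35201) = sqrt(2546110502/72307) = sqrt(184101612068114)/72307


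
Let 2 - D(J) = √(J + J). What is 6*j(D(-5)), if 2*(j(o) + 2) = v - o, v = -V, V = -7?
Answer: 3 + 3*I*√10 ≈ 3.0 + 9.4868*I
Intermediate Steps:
v = 7 (v = -1*(-7) = 7)
D(J) = 2 - √2*√J (D(J) = 2 - √(J + J) = 2 - √(2*J) = 2 - √2*√J)
j(o) = 3/2 - o/2 (j(o) = -2 + (7 - o)/2 = -2 + (7/2 - o/2) = 3/2 - o/2)
6*j(D(-5)) = 6*(3/2 - (2 - √2*√(-5))/2) = 6*(3/2 - (2 - √2*I*√5)/2) = 6*(3/2 - (2 - I*√10)/2) = 6*(3/2 + (-1 + I*√10/2)) = 6*(½ + I*√10/2) = 3 + 3*I*√10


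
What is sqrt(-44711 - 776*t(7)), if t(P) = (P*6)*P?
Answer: 11*I*sqrt(2255) ≈ 522.36*I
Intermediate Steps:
t(P) = 6*P**2 (t(P) = (6*P)*P = 6*P**2)
sqrt(-44711 - 776*t(7)) = sqrt(-44711 - 4656*7**2) = sqrt(-44711 - 4656*49) = sqrt(-44711 - 776*294) = sqrt(-44711 - 228144) = sqrt(-272855) = 11*I*sqrt(2255)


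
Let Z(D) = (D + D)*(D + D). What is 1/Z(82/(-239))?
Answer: 57121/26896 ≈ 2.1238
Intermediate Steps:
Z(D) = 4*D² (Z(D) = (2*D)*(2*D) = 4*D²)
1/Z(82/(-239)) = 1/(4*(82/(-239))²) = 1/(4*(82*(-1/239))²) = 1/(4*(-82/239)²) = 1/(4*(6724/57121)) = 1/(26896/57121) = 57121/26896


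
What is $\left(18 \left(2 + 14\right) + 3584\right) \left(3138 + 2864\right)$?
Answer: $23239744$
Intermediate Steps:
$\left(18 \left(2 + 14\right) + 3584\right) \left(3138 + 2864\right) = \left(18 \cdot 16 + 3584\right) 6002 = \left(288 + 3584\right) 6002 = 3872 \cdot 6002 = 23239744$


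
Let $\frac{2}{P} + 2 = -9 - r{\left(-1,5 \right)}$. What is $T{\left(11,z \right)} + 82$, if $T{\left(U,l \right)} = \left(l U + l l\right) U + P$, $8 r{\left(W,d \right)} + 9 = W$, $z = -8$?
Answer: $- \frac{7106}{39} \approx -182.21$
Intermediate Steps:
$r{\left(W,d \right)} = - \frac{9}{8} + \frac{W}{8}$
$P = - \frac{8}{39}$ ($P = \frac{2}{-2 - \left(\frac{63}{8} - \frac{1}{8}\right)} = \frac{2}{-2 - \frac{31}{4}} = \frac{2}{- \frac{39}{4}} = 2 \left(- \frac{4}{39}\right) = - \frac{8}{39} \approx -0.20513$)
$T{\left(U,l \right)} = - \frac{8}{39} + U \left(l^{2} + U l\right)$ ($T{\left(U,l \right)} = \left(l U + l l\right) U - \frac{8}{39} = \left(U l + l^{2}\right) U - \frac{8}{39} = \left(l^{2} + U l\right) U - \frac{8}{39} = U \left(l^{2} + U l\right) - \frac{8}{39} = - \frac{8}{39} + U \left(l^{2} + U l\right)$)
$T{\left(11,z \right)} + 82 = \left(- \frac{8}{39} + 11 \left(-8\right)^{2} - 8 \cdot 11^{2}\right) + 82 = \left(- \frac{8}{39} + 11 \cdot 64 - 968\right) + 82 = \left(- \frac{8}{39} + 704 - 968\right) + 82 = - \frac{10304}{39} + 82 = - \frac{7106}{39}$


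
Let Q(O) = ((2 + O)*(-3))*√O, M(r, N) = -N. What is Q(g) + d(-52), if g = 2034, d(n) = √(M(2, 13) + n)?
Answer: -18324*√226 + I*√65 ≈ -2.7547e+5 + 8.0623*I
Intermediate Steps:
d(n) = √(-13 + n) (d(n) = √(-1*13 + n) = √(-13 + n))
Q(O) = √O*(-6 - 3*O) (Q(O) = (-6 - 3*O)*√O = √O*(-6 - 3*O))
Q(g) + d(-52) = 3*√2034*(-2 - 1*2034) + √(-13 - 52) = 3*(3*√226)*(-2 - 2034) + √(-65) = 3*(3*√226)*(-2036) + I*√65 = -18324*√226 + I*√65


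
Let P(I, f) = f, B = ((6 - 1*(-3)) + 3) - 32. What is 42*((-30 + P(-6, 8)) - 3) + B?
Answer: -1070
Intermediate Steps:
B = -20 (B = ((6 + 3) + 3) - 32 = (9 + 3) - 32 = 12 - 32 = -20)
42*((-30 + P(-6, 8)) - 3) + B = 42*((-30 + 8) - 3) - 20 = 42*(-22 - 3) - 20 = 42*(-25) - 20 = -1050 - 20 = -1070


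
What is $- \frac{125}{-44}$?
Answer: $\frac{125}{44} \approx 2.8409$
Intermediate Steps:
$- \frac{125}{-44} = \left(-125\right) \left(- \frac{1}{44}\right) = \frac{125}{44}$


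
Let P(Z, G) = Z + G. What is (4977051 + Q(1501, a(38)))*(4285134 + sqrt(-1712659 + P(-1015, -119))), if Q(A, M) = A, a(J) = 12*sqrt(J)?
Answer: 21333762445968 + 4978552*I*sqrt(1713793) ≈ 2.1334e+13 + 6.5175e+9*I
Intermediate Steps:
P(Z, G) = G + Z
(4977051 + Q(1501, a(38)))*(4285134 + sqrt(-1712659 + P(-1015, -119))) = (4977051 + 1501)*(4285134 + sqrt(-1712659 + (-119 - 1015))) = 4978552*(4285134 + sqrt(-1712659 - 1134)) = 4978552*(4285134 + sqrt(-1713793)) = 4978552*(4285134 + I*sqrt(1713793)) = 21333762445968 + 4978552*I*sqrt(1713793)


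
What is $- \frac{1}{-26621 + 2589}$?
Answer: $\frac{1}{24032} \approx 4.1611 \cdot 10^{-5}$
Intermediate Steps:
$- \frac{1}{-26621 + 2589} = - \frac{1}{-24032} = \left(-1\right) \left(- \frac{1}{24032}\right) = \frac{1}{24032}$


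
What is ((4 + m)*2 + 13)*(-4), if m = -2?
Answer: -68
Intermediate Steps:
((4 + m)*2 + 13)*(-4) = ((4 - 2)*2 + 13)*(-4) = (2*2 + 13)*(-4) = (4 + 13)*(-4) = 17*(-4) = -68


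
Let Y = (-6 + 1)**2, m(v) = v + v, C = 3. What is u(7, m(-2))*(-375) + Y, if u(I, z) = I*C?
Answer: -7850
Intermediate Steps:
m(v) = 2*v
u(I, z) = 3*I (u(I, z) = I*3 = 3*I)
Y = 25 (Y = (-5)**2 = 25)
u(7, m(-2))*(-375) + Y = (3*7)*(-375) + 25 = 21*(-375) + 25 = -7875 + 25 = -7850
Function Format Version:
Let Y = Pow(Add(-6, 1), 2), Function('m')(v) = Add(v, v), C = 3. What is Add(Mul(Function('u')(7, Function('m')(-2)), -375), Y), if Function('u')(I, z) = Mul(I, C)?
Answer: -7850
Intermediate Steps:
Function('m')(v) = Mul(2, v)
Function('u')(I, z) = Mul(3, I) (Function('u')(I, z) = Mul(I, 3) = Mul(3, I))
Y = 25 (Y = Pow(-5, 2) = 25)
Add(Mul(Function('u')(7, Function('m')(-2)), -375), Y) = Add(Mul(Mul(3, 7), -375), 25) = Add(Mul(21, -375), 25) = Add(-7875, 25) = -7850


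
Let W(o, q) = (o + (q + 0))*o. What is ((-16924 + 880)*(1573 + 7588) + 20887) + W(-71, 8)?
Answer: -146953724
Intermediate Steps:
W(o, q) = o*(o + q) (W(o, q) = (o + q)*o = o*(o + q))
((-16924 + 880)*(1573 + 7588) + 20887) + W(-71, 8) = ((-16924 + 880)*(1573 + 7588) + 20887) - 71*(-71 + 8) = (-16044*9161 + 20887) - 71*(-63) = (-146979084 + 20887) + 4473 = -146958197 + 4473 = -146953724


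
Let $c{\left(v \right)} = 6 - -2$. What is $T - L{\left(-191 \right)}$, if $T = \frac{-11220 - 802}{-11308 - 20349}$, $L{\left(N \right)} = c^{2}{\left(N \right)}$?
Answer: $- \frac{2014026}{31657} \approx -63.62$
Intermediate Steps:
$c{\left(v \right)} = 8$ ($c{\left(v \right)} = 6 + 2 = 8$)
$L{\left(N \right)} = 64$ ($L{\left(N \right)} = 8^{2} = 64$)
$T = \frac{12022}{31657}$ ($T = - \frac{12022}{-31657} = \left(-12022\right) \left(- \frac{1}{31657}\right) = \frac{12022}{31657} \approx 0.37976$)
$T - L{\left(-191 \right)} = \frac{12022}{31657} - 64 = - \frac{2014026}{31657}$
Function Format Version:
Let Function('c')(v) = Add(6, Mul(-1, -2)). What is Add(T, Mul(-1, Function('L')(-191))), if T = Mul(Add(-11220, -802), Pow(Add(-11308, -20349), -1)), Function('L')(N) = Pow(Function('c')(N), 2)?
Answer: Rational(-2014026, 31657) ≈ -63.620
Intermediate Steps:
Function('c')(v) = 8 (Function('c')(v) = Add(6, 2) = 8)
Function('L')(N) = 64 (Function('L')(N) = Pow(8, 2) = 64)
T = Rational(12022, 31657) (T = Mul(-12022, Pow(-31657, -1)) = Mul(-12022, Rational(-1, 31657)) = Rational(12022, 31657) ≈ 0.37976)
Add(T, Mul(-1, Function('L')(-191))) = Add(Rational(12022, 31657), Mul(-1, 64)) = Add(Rational(12022, 31657), -64) = Rational(-2014026, 31657)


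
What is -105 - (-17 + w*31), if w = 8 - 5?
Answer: -181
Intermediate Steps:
w = 3
-105 - (-17 + w*31) = -105 - (-17 + 3*31) = -105 - (-17 + 93) = -105 - 1*76 = -105 - 76 = -181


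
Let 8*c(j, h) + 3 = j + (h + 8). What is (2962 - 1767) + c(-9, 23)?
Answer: 9579/8 ≈ 1197.4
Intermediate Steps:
c(j, h) = 5/8 + h/8 + j/8 (c(j, h) = -3/8 + (j + (h + 8))/8 = -3/8 + (j + (8 + h))/8 = -3/8 + (8 + h + j)/8 = -3/8 + (1 + h/8 + j/8) = 5/8 + h/8 + j/8)
(2962 - 1767) + c(-9, 23) = (2962 - 1767) + (5/8 + (1/8)*23 + (1/8)*(-9)) = 1195 + (5/8 + 23/8 - 9/8) = 1195 + 19/8 = 9579/8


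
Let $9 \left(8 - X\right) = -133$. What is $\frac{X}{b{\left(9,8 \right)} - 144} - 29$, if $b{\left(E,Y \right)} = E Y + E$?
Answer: $- \frac{16648}{567} \approx -29.362$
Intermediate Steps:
$X = \frac{205}{9}$ ($X = 8 - - \frac{133}{9} = 8 + \frac{133}{9} = \frac{205}{9} \approx 22.778$)
$b{\left(E,Y \right)} = E + E Y$
$\frac{X}{b{\left(9,8 \right)} - 144} - 29 = \frac{205}{9 \left(9 \left(1 + 8\right) - 144\right)} - 29 = \frac{205}{9 \left(9 \cdot 9 - 144\right)} - 29 = \frac{205}{9 \left(81 - 144\right)} - 29 = \frac{205}{9 \left(-63\right)} - 29 = \frac{205}{9} \left(- \frac{1}{63}\right) - 29 = - \frac{205}{567} - 29 = - \frac{16648}{567}$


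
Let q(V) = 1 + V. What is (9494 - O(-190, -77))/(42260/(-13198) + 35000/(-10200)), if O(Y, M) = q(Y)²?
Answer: 8826670623/2232455 ≈ 3953.8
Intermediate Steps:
O(Y, M) = (1 + Y)²
(9494 - O(-190, -77))/(42260/(-13198) + 35000/(-10200)) = (9494 - (1 - 190)²)/(42260/(-13198) + 35000/(-10200)) = (9494 - 1*(-189)²)/(42260*(-1/13198) + 35000*(-1/10200)) = (9494 - 1*35721)/(-21130/6599 - 175/51) = (9494 - 35721)/(-2232455/336549) = -26227*(-336549/2232455) = 8826670623/2232455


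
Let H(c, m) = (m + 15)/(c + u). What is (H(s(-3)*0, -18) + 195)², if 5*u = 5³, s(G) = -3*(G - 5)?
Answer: 23736384/625 ≈ 37978.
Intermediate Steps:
s(G) = 15 - 3*G (s(G) = -3*(-5 + G) = 15 - 3*G)
u = 25 (u = (⅕)*5³ = (⅕)*125 = 25)
H(c, m) = (15 + m)/(25 + c) (H(c, m) = (m + 15)/(c + 25) = (15 + m)/(25 + c))
(H(s(-3)*0, -18) + 195)² = ((15 - 18)/(25 + (15 - 3*(-3))*0) + 195)² = (-3/(25 + (15 + 9)*0) + 195)² = (-3/(25 + 24*0) + 195)² = (-3/(25 + 0) + 195)² = (-3/25 + 195)² = (4872/25)² = 23736384/625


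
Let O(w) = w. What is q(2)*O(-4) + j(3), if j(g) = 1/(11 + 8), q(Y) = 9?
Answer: -683/19 ≈ -35.947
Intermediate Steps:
j(g) = 1/19
q(2)*O(-4) + j(3) = 9*(-4) + 1/19 = -36 + 1/19 = -683/19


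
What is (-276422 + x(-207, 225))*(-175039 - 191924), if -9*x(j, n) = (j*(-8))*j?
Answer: 87459759642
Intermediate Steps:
x(j, n) = 8*j**2/9 (x(j, n) = -j*(-8)*j/9 = -(-8*j)*j/9 = -(-8)*j**2/9 = 8*j**2/9)
(-276422 + x(-207, 225))*(-175039 - 191924) = (-276422 + (8/9)*(-207)**2)*(-175039 - 191924) = (-276422 + (8/9)*42849)*(-366963) = (-276422 + 38088)*(-366963) = -238334*(-366963) = 87459759642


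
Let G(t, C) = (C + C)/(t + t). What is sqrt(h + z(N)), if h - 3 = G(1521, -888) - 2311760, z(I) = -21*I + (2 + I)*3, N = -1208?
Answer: I*sqrt(3483101535)/39 ≈ 1513.3*I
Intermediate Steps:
G(t, C) = C/t (G(t, C) = (2*C)/((2*t)) = (2*C)*(1/(2*t)) = C/t)
z(I) = 6 - 18*I (z(I) = -21*I + (6 + 3*I) = 6 - 18*I)
h = -1172061095/507 (h = 3 + (-888/1521 - 2311760) = 3 + (-888*1/1521 - 2311760) = 3 + (-296/507 - 2311760) = 3 - 1172062616/507 = -1172061095/507 ≈ -2.3118e+6)
sqrt(h + z(N)) = sqrt(-1172061095/507 + (6 - 18*(-1208))) = sqrt(-1172061095/507 + (6 + 21744)) = sqrt(-1172061095/507 + 21750) = sqrt(-1161033845/507) = I*sqrt(3483101535)/39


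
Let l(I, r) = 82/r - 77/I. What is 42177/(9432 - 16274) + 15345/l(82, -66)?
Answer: -284353236771/40388326 ≈ -7040.5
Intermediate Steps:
l(I, r) = -77/I + 82/r
42177/(9432 - 16274) + 15345/l(82, -66) = 42177/(9432 - 16274) + 15345/(-77/82 + 82/(-66)) = 42177/(-6842) + 15345/(-77*1/82 + 82*(-1/66)) = 42177*(-1/6842) + 15345/(-77/82 - 41/33) = -42177/6842 + 15345/(-5903/2706) = -42177/6842 + 15345*(-2706/5903) = -42177/6842 - 41523570/5903 = -284353236771/40388326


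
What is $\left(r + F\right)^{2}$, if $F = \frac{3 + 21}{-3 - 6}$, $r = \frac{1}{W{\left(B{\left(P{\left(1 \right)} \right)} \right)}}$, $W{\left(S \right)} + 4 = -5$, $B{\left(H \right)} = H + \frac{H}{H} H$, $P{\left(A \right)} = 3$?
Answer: $\frac{625}{81} \approx 7.716$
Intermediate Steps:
$B{\left(H \right)} = 2 H$ ($B{\left(H \right)} = H + 1 H = H + H = 2 H$)
$W{\left(S \right)} = -9$ ($W{\left(S \right)} = -4 - 5 = -9$)
$r = - \frac{1}{9}$ ($r = \frac{1}{-9} = - \frac{1}{9} \approx -0.11111$)
$F = - \frac{8}{3}$ ($F = \frac{24}{-9} = 24 \left(- \frac{1}{9}\right) = - \frac{8}{3} \approx -2.6667$)
$\left(r + F\right)^{2} = \left(- \frac{1}{9} - \frac{8}{3}\right)^{2} = \left(- \frac{25}{9}\right)^{2} = \frac{625}{81}$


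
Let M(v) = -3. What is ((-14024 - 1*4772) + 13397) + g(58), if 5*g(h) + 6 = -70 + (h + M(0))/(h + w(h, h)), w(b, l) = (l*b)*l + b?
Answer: -480456103/88740 ≈ -5414.2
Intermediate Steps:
w(b, l) = b + b*l**2 (w(b, l) = (b*l)*l + b = b*l**2 + b = b + b*l**2)
g(h) = -76/5 + (-3 + h)/(5*(h + h*(1 + h**2))) (g(h) = -6/5 + (-70 + (h - 3)/(h + h*(1 + h**2)))/5 = -6/5 + (-70 + (-3 + h)/(h + h*(1 + h**2)))/5 = -6/5 + (-14 + (-3 + h)/(5*(h + h*(1 + h**2)))) = -76/5 + (-3 + h)/(5*(h + h*(1 + h**2))))
((-14024 - 1*4772) + 13397) + g(58) = ((-14024 - 1*4772) + 13397) + (1/5)*(-3 - 151*58 - 76*58**3)/(58*(2 + 58**2)) = ((-14024 - 4772) + 13397) + (1/5)*(1/58)*(-3 - 8758 - 76*195112)/(2 + 3364) = (-18796 + 13397) + (1/5)*(1/58)*(-3 - 8758 - 14828512)/3366 = -5399 + (1/5)*(1/58)*(1/3366)*(-14837273) = -5399 - 1348843/88740 = -480456103/88740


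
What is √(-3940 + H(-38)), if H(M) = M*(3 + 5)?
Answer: 2*I*√1061 ≈ 65.146*I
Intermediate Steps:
H(M) = 8*M (H(M) = M*8 = 8*M)
√(-3940 + H(-38)) = √(-3940 + 8*(-38)) = √(-3940 - 304) = √(-4244) = 2*I*√1061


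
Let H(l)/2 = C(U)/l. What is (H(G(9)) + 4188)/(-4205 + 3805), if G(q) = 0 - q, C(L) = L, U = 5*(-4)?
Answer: -9433/900 ≈ -10.481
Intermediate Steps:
U = -20
G(q) = -q
H(l) = -40/l (H(l) = 2*(-20/l) = -40/l)
(H(G(9)) + 4188)/(-4205 + 3805) = (-40/((-1*9)) + 4188)/(-4205 + 3805) = (-40/(-9) + 4188)/(-400) = (-40*(-⅑) + 4188)*(-1/400) = (40/9 + 4188)*(-1/400) = (37732/9)*(-1/400) = -9433/900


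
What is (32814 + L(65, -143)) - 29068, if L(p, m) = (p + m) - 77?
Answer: 3591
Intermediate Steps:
L(p, m) = -77 + m + p (L(p, m) = (m + p) - 77 = -77 + m + p)
(32814 + L(65, -143)) - 29068 = (32814 + (-77 - 143 + 65)) - 29068 = (32814 - 155) - 29068 = 32659 - 29068 = 3591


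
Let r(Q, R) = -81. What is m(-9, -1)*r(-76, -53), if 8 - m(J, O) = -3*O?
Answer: -405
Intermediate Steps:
m(J, O) = 8 + 3*O (m(J, O) = 8 - (-3)*O = 8 + 3*O)
m(-9, -1)*r(-76, -53) = (8 + 3*(-1))*(-81) = (8 - 3)*(-81) = 5*(-81) = -405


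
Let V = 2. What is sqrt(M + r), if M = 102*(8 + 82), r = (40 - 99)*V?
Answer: sqrt(9062) ≈ 95.195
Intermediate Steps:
r = -118 (r = (40 - 99)*2 = -59*2 = -118)
M = 9180 (M = 102*90 = 9180)
sqrt(M + r) = sqrt(9180 - 118) = sqrt(9062)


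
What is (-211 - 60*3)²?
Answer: 152881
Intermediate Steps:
(-211 - 60*3)² = (-211 - 180)² = (-391)² = 152881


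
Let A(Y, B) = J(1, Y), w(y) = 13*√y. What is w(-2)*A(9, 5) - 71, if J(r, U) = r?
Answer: -71 + 13*I*√2 ≈ -71.0 + 18.385*I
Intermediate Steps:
A(Y, B) = 1
w(-2)*A(9, 5) - 71 = (13*√(-2))*1 - 71 = (13*(I*√2))*1 - 71 = (13*I*√2)*1 - 71 = 13*I*√2 - 71 = -71 + 13*I*√2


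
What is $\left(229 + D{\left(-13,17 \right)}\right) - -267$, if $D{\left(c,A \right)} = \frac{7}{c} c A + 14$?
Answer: $629$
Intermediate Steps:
$D{\left(c,A \right)} = 14 + 7 A$ ($D{\left(c,A \right)} = 7 A + 14 = 14 + 7 A$)
$\left(229 + D{\left(-13,17 \right)}\right) - -267 = \left(229 + \left(14 + 7 \cdot 17\right)\right) - -267 = \left(229 + \left(14 + 119\right)\right) + 267 = \left(229 + 133\right) + 267 = 362 + 267 = 629$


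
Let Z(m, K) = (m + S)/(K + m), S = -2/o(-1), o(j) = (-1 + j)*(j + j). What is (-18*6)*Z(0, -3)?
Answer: -18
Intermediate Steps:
o(j) = 2*j*(-1 + j) (o(j) = (-1 + j)*(2*j) = 2*j*(-1 + j))
S = -1/2 (S = -2*(-1/(2*(-1 - 1))) = -2/(2*(-1)*(-2)) = -2/4 = -2*1/4 = -1/2 ≈ -0.50000)
Z(m, K) = (-1/2 + m)/(K + m) (Z(m, K) = (m - 1/2)/(K + m) = (-1/2 + m)/(K + m))
(-18*6)*Z(0, -3) = (-18*6)*((-1/2 + 0)/(-3 + 0)) = -108*(-1)/((-3)*2) = -(-36)*(-1)/2 = -108*1/6 = -18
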